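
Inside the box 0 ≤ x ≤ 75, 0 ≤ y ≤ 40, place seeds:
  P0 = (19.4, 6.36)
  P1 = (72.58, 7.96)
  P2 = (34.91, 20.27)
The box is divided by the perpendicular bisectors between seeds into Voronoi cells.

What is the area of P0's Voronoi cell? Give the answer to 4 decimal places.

Area of P0's cell: 846.3848

1. box [0,75]×[0,40]: [(0, 0) (75, 0) (75, 40) (0, 40)]
2. ⊥bis P0·P1 via (45.99,7.16): [(0, 0) (46.2054, 0) (45.002, 40) (0, 40)]  |A|=1824.1476
3. ⊥bis P0·P2 via (27.155,13.315): [(0, 0) (39.0964, 0) (3.2228, 40) (0, 40)]  |A|=846.3848
4. canonical 4-gon: [(0, 0) (39.0964, 0) (3.2228, 40) (0, 40)]
5. shoelace: 846.3848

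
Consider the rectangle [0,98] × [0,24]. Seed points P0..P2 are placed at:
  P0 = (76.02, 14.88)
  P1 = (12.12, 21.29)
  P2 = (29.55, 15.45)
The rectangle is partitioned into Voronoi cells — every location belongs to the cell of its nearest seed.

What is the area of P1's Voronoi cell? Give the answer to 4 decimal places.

1. box [0,98]×[0,24]: [(0, 0) (98, 0) (98, 24) (0, 24)]
2. ⊥bis P1·P0 via (44.07,18.085): [(0, 0) (42.2558, 0) (44.6634, 24) (0, 24)]  |A|=1043.0303
3. ⊥bis P1·P2 via (20.835,18.37): [(0, 0) (14.68, 0) (22.7214, 24) (0, 24)]  |A|=448.8169
4. canonical 4-gon: [(0, 0) (14.68, 0) (22.7214, 24) (0, 24)]
5. shoelace: 448.8169

Area of P1's cell: 448.8169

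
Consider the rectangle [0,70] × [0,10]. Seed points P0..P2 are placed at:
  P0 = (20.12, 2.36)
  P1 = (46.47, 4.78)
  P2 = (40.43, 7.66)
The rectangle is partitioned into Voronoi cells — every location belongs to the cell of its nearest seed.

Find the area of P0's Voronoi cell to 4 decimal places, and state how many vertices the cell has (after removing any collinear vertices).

1. box [0,70]×[0,10]: [(0, 0) (70, 0) (70, 10) (0, 10)]
2. ⊥bis P0·P1 via (33.295,3.57): [(0, 0) (33.6229, 0) (32.7045, 10) (0, 10)]  |A|=331.6367
3. ⊥bis P0·P2 via (30.275,5.01): [(0, 0) (31.5824, 0) (28.9728, 10) (0, 10)]  |A|=302.7761
4. canonical 4-gon: [(0, 0) (31.5824, 0) (28.9728, 10) (0, 10)]
5. shoelace: 302.7761

Area of P0's cell: 302.7761 (4 vertices)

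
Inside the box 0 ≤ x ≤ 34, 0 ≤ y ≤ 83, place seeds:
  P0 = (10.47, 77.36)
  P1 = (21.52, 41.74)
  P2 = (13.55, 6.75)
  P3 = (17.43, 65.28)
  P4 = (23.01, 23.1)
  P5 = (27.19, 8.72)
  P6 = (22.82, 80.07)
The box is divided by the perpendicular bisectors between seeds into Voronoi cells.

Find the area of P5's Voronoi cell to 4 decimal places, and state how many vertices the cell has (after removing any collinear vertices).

1. box [0,34]×[0,83]: [(0, 0) (34, 0) (34, 83) (0, 83)]
2. ⊥bis P5·P0 via (18.83,43.04): [(0, 38.4532) (0, 0) (34, 0) (34, 46.7353)]  |A|=1448.2038
3. ⊥bis P5·P1 via (24.355,25.23): [(0, 21.0479) (0, 0) (34, 0) (34, 26.8862)]  |A|=814.8795
4. ⊥bis P5·P2 via (20.37,7.735): [(18.0008, 24.1389) (21.4872, 0) (34, 0) (34, 26.8862)]  |A|=366.1017
5. ⊥bis P5·P3 via (22.31,37): [(18.0008, 24.1389) (21.4872, 0) (34, 0) (34, 26.8862)]  |A|=366.1017
6. ⊥bis P5·P4 via (25.1,15.91): [(19.4274, 14.2611) (21.4872, 0) (34, 0) (34, 18.4971)]  |A|=223.9982
7. ⊥bis P5·P6 via (25.005,44.395): [(19.4274, 14.2611) (21.4872, 0) (34, 0) (34, 18.4971)]  |A|=223.9982
8. canonical 4-gon: [(19.4274, 14.2611) (21.4872, 0) (34, 0) (34, 18.4971)]
9. shoelace: 223.9982

Area of P5's cell: 223.9982 (4 vertices)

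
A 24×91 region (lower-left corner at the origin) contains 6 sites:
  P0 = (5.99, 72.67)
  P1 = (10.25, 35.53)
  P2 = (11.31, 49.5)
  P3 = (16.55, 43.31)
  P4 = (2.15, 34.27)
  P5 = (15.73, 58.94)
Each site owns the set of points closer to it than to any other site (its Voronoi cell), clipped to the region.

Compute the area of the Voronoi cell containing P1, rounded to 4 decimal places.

Area of P1's cell: 583.5439

1. box [0,24]×[0,91]: [(0, 0) (24, 0) (24, 91) (0, 91)]
2. ⊥bis P1·P0 via (8.12,54.1): [(0, 53.1686) (0, 0) (24, 0) (24, 55.9215)]  |A|=1309.081
3. ⊥bis P1·P2 via (10.78,42.515): [(0, 43.333) (0, 0) (24, 0) (24, 41.5119)]  |A|=1018.1383
4. ⊥bis P1·P3 via (13.4,39.42): [(9.4536, 42.6156) (0, 43.333) (0, 0) (24, 0) (24, 30.8365)]  |A|=940.4938
5. ⊥bis P1·P4 via (6.2,34.9): [(9.4536, 42.6156) (4.9466, 42.9576) (11.6289, 0) (24, 0) (24, 30.8365)]  |A|=583.5439
6. ⊥bis P1·P5 via (12.99,47.235): [(9.4536, 42.6156) (4.9466, 42.9576) (11.6289, 0) (24, 0) (24, 30.8365)]  |A|=583.5439
7. canonical 5-gon: [(9.4536, 42.6156) (4.9466, 42.9576) (11.6289, 0) (24, 0) (24, 30.8365)]
8. shoelace: 583.5439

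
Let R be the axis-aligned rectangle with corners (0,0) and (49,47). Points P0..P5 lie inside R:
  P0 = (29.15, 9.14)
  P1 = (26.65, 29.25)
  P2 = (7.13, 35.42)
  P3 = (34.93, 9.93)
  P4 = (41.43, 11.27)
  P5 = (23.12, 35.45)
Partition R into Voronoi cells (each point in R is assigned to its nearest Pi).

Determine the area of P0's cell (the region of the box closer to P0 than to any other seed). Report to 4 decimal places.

1. box [0,49]×[0,47]: [(0, 0) (49, 0) (49, 47) (0, 47)]
2. ⊥bis P0·P1 via (27.9,19.195): [(0, 15.7266) (0, 0) (49, 0) (49, 21.8181)]  |A|=919.8439
3. ⊥bis P0·P2 via (18.14,22.28): [(12.1164, 17.2328) (0, 7.0805) (0, 0) (49, 0) (49, 21.8181)]  |A|=867.4642
4. ⊥bis P0·P3 via (32.04,9.535): [(30.6726, 19.5397) (12.1164, 17.2328) (0, 7.0805) (0, 0) (33.3432, 0)]  |A|=514.5655
5. ⊥bis P0·P4 via (35.29,10.205): [(30.6726, 19.5397) (12.1164, 17.2328) (0, 7.0805) (0, 0) (33.3432, 0)]  |A|=514.5655
6. ⊥bis P0·P5 via (26.135,22.295): [(30.6726, 19.5397) (12.1164, 17.2328) (0, 7.0805) (0, 0) (33.3432, 0)]  |A|=514.5655
7. canonical 5-gon: [(30.6726, 19.5397) (12.1164, 17.2328) (0, 7.0805) (0, 0) (33.3432, 0)]
8. shoelace: 514.5655

Area of P0's cell: 514.5655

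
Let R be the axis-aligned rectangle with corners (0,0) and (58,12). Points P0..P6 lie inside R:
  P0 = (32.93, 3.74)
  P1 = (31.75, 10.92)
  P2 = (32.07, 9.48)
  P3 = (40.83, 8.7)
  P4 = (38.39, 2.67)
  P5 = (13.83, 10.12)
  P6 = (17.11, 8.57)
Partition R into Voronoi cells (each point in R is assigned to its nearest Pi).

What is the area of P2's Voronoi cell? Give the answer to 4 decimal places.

Area of P2's cell: 42.0908

1. box [0,58]×[0,12]: [(0, 0) (58, 0) (58, 12) (0, 12)]
2. ⊥bis P2·P0 via (32.5,6.61): [(0, 1.7407) (58, 10.4306) (58, 12) (0, 12)]  |A|=343.0346
3. ⊥bis P2·P1 via (31.91,10.2): [(0, 3.1089) (0, 1.7407) (58, 10.4306) (58, 12) (40.01, 12)]  |A|=165.168
4. ⊥bis P2·P3 via (36.45,9.09): [(36.6425, 11.2517) (0, 3.1089) (0, 1.7407) (36.2796, 7.1763)]  |A|=98.008
5. ⊥bis P2·P4 via (35.23,6.075): [(36.6425, 11.2517) (0, 3.1089) (0, 1.7407) (36.2796, 7.1763)]  |A|=98.008
6. ⊥bis P2·P5 via (22.95,9.8): [(36.6425, 11.2517) (22.8937, 8.1964) (22.787, 5.1547) (36.2796, 7.1763)]  |A|=47.8733
7. ⊥bis P2·P6 via (24.59,9.025): [(36.6425, 11.2517) (24.6171, 8.5794) (24.807, 5.4574) (36.2796, 7.1763)]  |A|=42.0908
8. canonical 4-gon: [(36.6425, 11.2517) (24.6171, 8.5794) (24.807, 5.4574) (36.2796, 7.1763)]
9. shoelace: 42.0908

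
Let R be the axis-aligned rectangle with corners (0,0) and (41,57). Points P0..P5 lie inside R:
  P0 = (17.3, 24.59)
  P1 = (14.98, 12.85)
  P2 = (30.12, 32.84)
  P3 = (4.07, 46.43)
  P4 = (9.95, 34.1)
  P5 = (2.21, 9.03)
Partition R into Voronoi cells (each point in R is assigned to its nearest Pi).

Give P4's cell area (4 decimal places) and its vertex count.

Area of P4's cell: 298.9019 (5 vertices)

1. box [0,41]×[0,57]: [(0, 0) (41, 0) (41, 57) (0, 57)]
2. ⊥bis P4·P0 via (13.625,29.345): [(0, 18.8146) (41, 50.5023) (41, 57) (0, 57)]  |A|=916.0021
3. ⊥bis P4·P1 via (12.465,23.475): [(0, 20.5245) (3.189, 21.2793) (41, 50.5023) (41, 57) (0, 57)]  |A|=913.2758
4. ⊥bis P4·P2 via (20.035,33.47): [(0, 20.5245) (3.189, 21.2793) (20.0894, 34.3412) (21.5049, 57) (0, 57)]  |A|=624.4726
5. ⊥bis P4·P3 via (7.01,40.265): [(0, 36.922) (0, 20.5245) (3.189, 21.2793) (20.0894, 34.3412) (20.8724, 46.8758)]  |A|=306.0745
6. ⊥bis P4·P5 via (6.08,21.565): [(0, 36.922) (0, 23.4421) (4.2783, 22.1212) (20.0894, 34.3412) (20.8724, 46.8758)]  |A|=298.9019
7. canonical 5-gon: [(0, 36.922) (0, 23.4421) (4.2783, 22.1212) (20.0894, 34.3412) (20.8724, 46.8758)]
8. shoelace: 298.9019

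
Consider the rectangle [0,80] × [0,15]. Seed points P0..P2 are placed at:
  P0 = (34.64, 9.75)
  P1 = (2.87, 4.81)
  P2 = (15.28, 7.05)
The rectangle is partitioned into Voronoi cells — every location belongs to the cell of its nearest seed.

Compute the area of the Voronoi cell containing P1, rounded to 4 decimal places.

Area of P1's cell: 131.8742

1. box [0,80]×[0,15]: [(0, 0) (80, 0) (80, 15) (0, 15)]
2. ⊥bis P1·P0 via (18.755,7.28): [(0, 0) (19.887, 0) (17.5546, 15) (0, 15)]  |A|=280.8119
3. ⊥bis P1·P2 via (9.075,5.93): [(0, 0) (10.1454, 0) (7.4379, 15) (0, 15)]  |A|=131.8742
4. canonical 4-gon: [(0, 0) (10.1454, 0) (7.4379, 15) (0, 15)]
5. shoelace: 131.8742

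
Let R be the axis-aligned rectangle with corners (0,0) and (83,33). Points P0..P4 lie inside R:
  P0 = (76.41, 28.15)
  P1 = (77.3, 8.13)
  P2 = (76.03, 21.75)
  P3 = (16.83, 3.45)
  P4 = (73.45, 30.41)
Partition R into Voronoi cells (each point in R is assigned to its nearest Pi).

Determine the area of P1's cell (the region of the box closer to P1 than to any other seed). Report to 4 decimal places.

Area of P1's cell: 498.1625

1. box [0,83]×[0,33]: [(0, 0) (83, 0) (83, 33) (0, 33)]
2. ⊥bis P1·P0 via (76.855,18.14): [(0, 14.7234) (0, 0) (83, 0) (83, 18.4132)]  |A|=1375.1668
3. ⊥bis P1·P2 via (76.665,14.94): [(0, 7.7914) (0, 0) (83, 0) (83, 15.5307)]  |A|=967.8656
4. ⊥bis P1·P3 via (47.065,5.79): [(46.574, 12.1342) (47.5131, 0) (83, 0) (83, 15.5307)]  |A|=498.1625
5. ⊥bis P1·P4 via (75.375,19.27): [(46.574, 12.1342) (47.5131, 0) (83, 0) (83, 15.5307)]  |A|=498.1625
6. canonical 4-gon: [(46.574, 12.1342) (47.5131, 0) (83, 0) (83, 15.5307)]
7. shoelace: 498.1625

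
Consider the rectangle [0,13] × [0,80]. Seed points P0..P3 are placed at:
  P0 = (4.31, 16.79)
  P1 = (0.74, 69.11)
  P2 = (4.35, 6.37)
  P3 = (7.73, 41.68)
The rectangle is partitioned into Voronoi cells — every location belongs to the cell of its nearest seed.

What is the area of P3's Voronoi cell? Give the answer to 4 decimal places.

Area of P3's cell: 348.4409

1. box [0,13]×[0,80]: [(0, 0) (13, 0) (13, 80) (0, 80)]
2. ⊥bis P3·P0 via (6.02,29.235): [(0, 30.0622) (13, 28.2759) (13, 80) (0, 80)]  |A|=660.8024
3. ⊥bis P3·P1 via (4.235,55.395): [(0, 54.3158) (0, 30.0622) (13, 28.2759) (13, 57.6286)]  |A|=348.4409
4. ⊥bis P3·P2 via (6.04,24.025): [(0, 54.3158) (0, 30.0622) (13, 28.2759) (13, 57.6286)]  |A|=348.4409
5. canonical 4-gon: [(0, 54.3158) (0, 30.0622) (13, 28.2759) (13, 57.6286)]
6. shoelace: 348.4409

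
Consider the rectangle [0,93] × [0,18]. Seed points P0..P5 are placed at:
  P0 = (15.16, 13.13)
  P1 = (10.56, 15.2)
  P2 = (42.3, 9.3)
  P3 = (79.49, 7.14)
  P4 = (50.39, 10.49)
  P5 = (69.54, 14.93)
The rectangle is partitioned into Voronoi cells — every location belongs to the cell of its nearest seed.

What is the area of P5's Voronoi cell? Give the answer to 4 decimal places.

Area of P5's cell: 217.7386

1. box [0,93]×[0,18]: [(0, 0) (93, 0) (93, 18) (0, 18)]
2. ⊥bis P5·P0 via (42.35,14.03): [(42.8144, 0) (93, 0) (93, 18) (42.2186, 18)]  |A|=908.7031
3. ⊥bis P5·P1 via (40.05,15.065): [(42.8144, 0) (93, 0) (93, 18) (42.2186, 18)]  |A|=908.7031
4. ⊥bis P5·P2 via (55.92,12.115): [(58.4239, 0) (93, 0) (93, 18) (54.7037, 18)]  |A|=655.8514
5. ⊥bis P5·P3 via (74.515,11.035): [(58.4239, 0) (65.8755, 0) (79.968, 18) (54.7037, 18)]  |A|=294.4432
6. ⊥bis P5·P4 via (59.965,12.71): [(62.9119, 0) (65.8755, 0) (79.968, 18) (58.7385, 18)]  |A|=217.7386
7. canonical 4-gon: [(62.9119, 0) (65.8755, 0) (79.968, 18) (58.7385, 18)]
8. shoelace: 217.7386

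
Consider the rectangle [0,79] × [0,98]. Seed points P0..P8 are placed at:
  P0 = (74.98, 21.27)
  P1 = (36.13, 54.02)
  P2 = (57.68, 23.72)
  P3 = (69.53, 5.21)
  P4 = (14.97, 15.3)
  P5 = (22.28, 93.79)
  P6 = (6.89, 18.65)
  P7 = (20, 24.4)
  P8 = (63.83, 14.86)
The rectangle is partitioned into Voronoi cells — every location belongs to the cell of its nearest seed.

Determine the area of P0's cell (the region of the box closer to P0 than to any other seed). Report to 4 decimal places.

1. box [0,79]×[0,98]: [(0, 0) (79, 0) (79, 98) (0, 98)]
2. ⊥bis P0·P1 via (55.555,37.645): [(23.8208, 0) (79, 0) (79, 65.4569)]  |A|=1805.9285
3. ⊥bis P0·P2 via (66.33,22.495): [(71.0844, 56.0669) (63.1443, 0) (79, 0) (79, 65.4569)]  |A|=703.5553
4. ⊥bis P0·P3 via (72.255,13.24): [(71.0844, 56.0669) (65.3511, 15.5829) (79, 10.9511) (79, 65.4569)]  |A|=505.2818
5. ⊥bis P0·P4 via (44.975,18.285): [(71.0844, 56.0669) (65.3511, 15.5829) (79, 10.9511) (79, 65.4569)]  |A|=505.2818
6. ⊥bis P0·P5 via (48.63,57.53): [(71.0844, 56.0669) (65.3511, 15.5829) (79, 10.9511) (79, 65.4569)]  |A|=505.2818
7. ⊥bis P0·P6 via (40.935,19.96): [(71.0844, 56.0669) (65.3511, 15.5829) (79, 10.9511) (79, 65.4569)]  |A|=505.2818
8. ⊥bis P0·P7 via (47.49,22.835): [(71.0844, 56.0669) (65.3511, 15.5829) (79, 10.9511) (79, 65.4569)]  |A|=505.2818
9. ⊥bis P0·P8 via (69.405,18.065): [(71.0844, 56.0669) (66.4344, 23.2323) (72.1604, 13.2721) (79, 10.9511) (79, 65.4569)]  |A|=477.9868
10. canonical 5-gon: [(71.0844, 56.0669) (66.4344, 23.2323) (72.1604, 13.2721) (79, 10.9511) (79, 65.4569)]
11. shoelace: 477.9868

Area of P0's cell: 477.9868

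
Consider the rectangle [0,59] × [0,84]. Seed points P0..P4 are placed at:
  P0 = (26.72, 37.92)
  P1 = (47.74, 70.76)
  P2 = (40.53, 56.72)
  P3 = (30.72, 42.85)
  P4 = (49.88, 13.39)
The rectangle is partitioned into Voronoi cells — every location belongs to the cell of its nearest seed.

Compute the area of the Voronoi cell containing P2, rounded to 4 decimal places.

Area of P2's cell: 993.1644

1. box [0,59]×[0,84]: [(0, 0) (59, 0) (59, 84) (0, 84)]
2. ⊥bis P2·P0 via (33.625,47.32): [(0, 72.0201) (59, 28.6802) (59, 84) (0, 84)]  |A|=1985.3429
3. ⊥bis P2·P1 via (44.135,63.74): [(0, 72.0201) (59, 28.6802) (59, 56.1063) (4.6828, 84) (0, 84)]  |A|=1227.79
4. ⊥bis P2·P3 via (35.625,49.785): [(0, 74.9819) (59, 33.2523) (59, 56.1063) (4.6828, 84) (0, 84)]  |A|=1005.5381
5. ⊥bis P2·P4 via (45.205,35.055): [(0, 74.9819) (53.8222, 36.9145) (59, 38.0318) (59, 56.1063) (4.6828, 84) (0, 84)]  |A|=993.1644
6. canonical 6-gon: [(0, 74.9819) (53.8222, 36.9145) (59, 38.0318) (59, 56.1063) (4.6828, 84) (0, 84)]
7. shoelace: 993.1644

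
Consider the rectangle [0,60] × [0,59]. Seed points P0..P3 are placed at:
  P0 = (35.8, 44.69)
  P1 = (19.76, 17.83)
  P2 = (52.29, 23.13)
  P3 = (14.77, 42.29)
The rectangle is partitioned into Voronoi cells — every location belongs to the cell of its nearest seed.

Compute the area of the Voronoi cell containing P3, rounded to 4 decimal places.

Area of P3's cell: 749.6219

1. box [0,60]×[0,59]: [(0, 0) (60, 0) (60, 59) (0, 59)]
2. ⊥bis P3·P0 via (25.285,43.49): [(0, 0) (30.2482, 0) (23.515, 59) (0, 59)]  |A|=1586.013
3. ⊥bis P3·P1 via (17.265,30.06): [(0, 26.5378) (26.6003, 31.9645) (23.515, 59) (0, 59)]  |A|=749.6219
4. ⊥bis P3·P2 via (33.53,32.71): [(0, 26.5378) (26.6003, 31.9645) (23.515, 59) (0, 59)]  |A|=749.6219
5. canonical 4-gon: [(0, 26.5378) (26.6003, 31.9645) (23.515, 59) (0, 59)]
6. shoelace: 749.6219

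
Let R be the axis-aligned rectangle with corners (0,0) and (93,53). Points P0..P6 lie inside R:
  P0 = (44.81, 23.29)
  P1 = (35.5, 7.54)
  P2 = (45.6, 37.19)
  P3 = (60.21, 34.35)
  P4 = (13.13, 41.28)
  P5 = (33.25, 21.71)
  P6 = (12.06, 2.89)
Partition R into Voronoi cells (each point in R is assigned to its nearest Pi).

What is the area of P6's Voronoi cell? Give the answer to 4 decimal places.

Area of P6's cell: 471.4999

1. box [0,93]×[0,53]: [(0, 0) (93, 0) (93, 53) (0, 53)]
2. ⊥bis P6·P0 via (28.435,13.09): [(0, 0) (36.5888, 0) (3.575, 53) (0, 53)]  |A|=1064.3407
3. ⊥bis P6·P1 via (23.78,5.215): [(0, 0) (24.8145, 0) (19.3125, 27.7353) (3.575, 53) (0, 53)]  |A|=901.0601
4. ⊥bis P6·P2 via (28.83,20.04): [(0, 48.2312) (0, 0) (24.8145, 0) (19.3125, 27.7353) (16.7447, 31.8575)]  |A|=823.3416
5. ⊥bis P6·P3 via (36.135,18.62): [(0, 48.2312) (0, 0) (24.8145, 0) (19.3125, 27.7353) (16.7447, 31.8575)]  |A|=823.3416
6. ⊥bis P6·P4 via (12.595,22.085): [(0, 22.436) (0, 0) (24.8145, 0) (20.4769, 21.8653)]  |A|=500.9996
7. ⊥bis P6·P5 via (22.655,12.3): [(13.9992, 22.0459) (0, 22.436) (0, 0) (24.8145, 0) (22.2938, 12.7067)]  |A|=471.4999
8. canonical 5-gon: [(13.9992, 22.0459) (0, 22.436) (0, 0) (24.8145, 0) (22.2938, 12.7067)]
9. shoelace: 471.4999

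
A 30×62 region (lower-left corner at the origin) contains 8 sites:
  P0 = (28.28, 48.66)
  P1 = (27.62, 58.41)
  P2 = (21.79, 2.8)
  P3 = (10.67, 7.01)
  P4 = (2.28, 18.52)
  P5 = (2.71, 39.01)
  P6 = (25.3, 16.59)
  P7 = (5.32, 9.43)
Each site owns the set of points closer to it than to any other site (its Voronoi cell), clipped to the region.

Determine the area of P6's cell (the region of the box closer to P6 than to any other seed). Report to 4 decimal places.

Area of P6's cell: 335.6478

1. box [0,30]×[0,62]: [(0, 0) (30, 0) (30, 62) (0, 62)]
2. ⊥bis P6·P0 via (26.79,32.625): [(0, 35.1144) (0, 0) (30, 0) (30, 32.3267)]  |A|=1011.6164
3. ⊥bis P6·P1 via (26.46,37.5): [(0, 35.1144) (0, 0) (30, 0) (30, 32.3267)]  |A|=1011.6164
4. ⊥bis P6·P2 via (23.545,9.695): [(0, 35.1144) (0, 15.688) (30, 8.052) (30, 32.3267)]  |A|=655.5171
5. ⊥bis P6·P3 via (17.985,11.8): [(2.8944, 34.8454) (18.527, 10.9722) (30, 8.052) (30, 32.3267)]  |A|=443.1128
6. ⊥bis P6·P4 via (13.79,17.555): [(15.1442, 33.7071) (13.8384, 18.1324) (18.527, 10.9722) (30, 8.052) (30, 32.3267)]  |A|=346.9762
7. ⊥bis P6·P5 via (14.005,27.8): [(19.4689, 33.3053) (14.7084, 28.5087) (13.8384, 18.1324) (18.527, 10.9722) (30, 8.052) (30, 32.3267)]  |A|=335.6478
8. ⊥bis P6·P7 via (15.31,13.01): [(19.4689, 33.3053) (14.7084, 28.5087) (13.8384, 18.1324) (18.527, 10.9722) (30, 8.052) (30, 32.3267)]  |A|=335.6478
9. canonical 6-gon: [(19.4689, 33.3053) (14.7084, 28.5087) (13.8384, 18.1324) (18.527, 10.9722) (30, 8.052) (30, 32.3267)]
10. shoelace: 335.6478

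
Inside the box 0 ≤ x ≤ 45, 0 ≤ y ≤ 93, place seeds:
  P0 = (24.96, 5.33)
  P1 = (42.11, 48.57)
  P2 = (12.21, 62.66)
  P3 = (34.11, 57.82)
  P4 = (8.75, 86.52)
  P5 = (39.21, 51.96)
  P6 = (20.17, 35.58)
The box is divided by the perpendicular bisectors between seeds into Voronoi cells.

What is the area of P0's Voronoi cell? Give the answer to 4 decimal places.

1. box [0,45]×[0,93]: [(0, 0) (45, 0) (45, 93) (0, 93)]
2. ⊥bis P0·P1 via (33.535,26.95): [(0, 40.2508) (0, 0) (45, 0) (45, 22.4027)]  |A|=1409.7033
3. ⊥bis P0·P2 via (18.585,33.995): [(16.783, 33.5942) (0, 29.8618) (0, 0) (45, 0) (45, 22.4027)]  |A|=1322.524
4. ⊥bis P0·P3 via (29.535,31.575): [(16.783, 33.5942) (0, 29.8618) (0, 0) (45, 0) (45, 22.4027)]  |A|=1322.524
5. ⊥bis P0·P4 via (16.855,45.925): [(16.783, 33.5942) (0, 29.8618) (0, 0) (45, 0) (45, 22.4027)]  |A|=1322.524
6. ⊥bis P0·P5 via (32.085,28.645): [(19.782, 32.4048) (16.266, 33.4793) (0, 29.8618) (0, 0) (45, 0) (45, 22.4027)]  |A|=1322.044
7. ⊥bis P0·P6 via (22.565,20.455): [(42.1083, 23.5496) (0, 16.8819) (0, 0) (45, 0) (45, 22.4027)]  |A|=917.6915
8. canonical 5-gon: [(42.1083, 23.5496) (0, 16.8819) (0, 0) (45, 0) (45, 22.4027)]
9. shoelace: 917.6915

Area of P0's cell: 917.6915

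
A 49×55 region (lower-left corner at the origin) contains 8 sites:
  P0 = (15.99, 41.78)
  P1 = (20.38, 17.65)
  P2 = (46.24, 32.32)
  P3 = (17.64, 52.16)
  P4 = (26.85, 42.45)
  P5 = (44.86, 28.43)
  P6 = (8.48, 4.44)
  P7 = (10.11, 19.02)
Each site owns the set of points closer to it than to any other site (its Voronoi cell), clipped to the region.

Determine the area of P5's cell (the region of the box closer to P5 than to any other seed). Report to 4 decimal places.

1. box [0,49]×[0,55]: [(0, 0) (49, 0) (49, 55) (0, 55)]
2. ⊥bis P5·P0 via (30.425,35.105): [(14.1918, 0) (49, 0) (49, 55) (39.6248, 55)]  |A|=1215.0428
3. ⊥bis P5·P1 via (32.62,23.04): [(28.8279, 31.6513) (42.7659, 0) (49, 0) (49, 55) (39.6248, 55)]  |A|=762.84
4. ⊥bis P5·P2 via (45.55,30.375): [(30.6775, 35.6511) (28.8279, 31.6513) (42.7659, 0) (49, 0) (49, 29.1511)]  |A|=435.3321
5. ⊥bis P5·P3 via (31.25,40.295): [(30.6775, 35.6511) (28.8279, 31.6513) (42.7659, 0) (49, 0) (49, 29.1511)]  |A|=435.3321
6. ⊥bis P5·P4 via (35.855,35.44): [(34.8634, 34.1661) (30.3012, 28.3057) (42.7659, 0) (49, 0) (49, 29.1511)]  |A|=413.6389
7. ⊥bis P5·P6 via (26.67,16.435): [(34.8634, 34.1661) (30.3012, 28.3057) (42.7659, 0) (49, 0) (49, 29.1511)]  |A|=413.6389
8. ⊥bis P5·P7 via (27.485,23.725): [(34.8634, 34.1661) (30.3012, 28.3057) (42.7659, 0) (49, 0) (49, 29.1511)]  |A|=413.6389
9. canonical 5-gon: [(34.8634, 34.1661) (30.3012, 28.3057) (42.7659, 0) (49, 0) (49, 29.1511)]
10. shoelace: 413.6389

Area of P5's cell: 413.6389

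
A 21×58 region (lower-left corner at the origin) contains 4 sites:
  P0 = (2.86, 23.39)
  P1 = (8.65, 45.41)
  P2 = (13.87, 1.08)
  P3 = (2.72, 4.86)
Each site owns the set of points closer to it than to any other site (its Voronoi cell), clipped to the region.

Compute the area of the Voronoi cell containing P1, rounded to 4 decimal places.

1. box [0,21]×[0,58]: [(0, 0) (21, 0) (21, 58) (0, 58)]
2. ⊥bis P1·P0 via (5.755,34.4): [(0, 35.9132) (21, 30.3914) (21, 58) (0, 58)]  |A|=521.8009
3. ⊥bis P1·P2 via (11.26,23.245): [(0, 35.9132) (21, 30.3914) (21, 58) (0, 58)]  |A|=521.8009
4. ⊥bis P1·P3 via (5.685,25.135): [(0, 35.9132) (21, 30.3914) (21, 58) (0, 58)]  |A|=521.8009
5. canonical 4-gon: [(0, 35.9132) (21, 30.3914) (21, 58) (0, 58)]
6. shoelace: 521.8009

Area of P1's cell: 521.8009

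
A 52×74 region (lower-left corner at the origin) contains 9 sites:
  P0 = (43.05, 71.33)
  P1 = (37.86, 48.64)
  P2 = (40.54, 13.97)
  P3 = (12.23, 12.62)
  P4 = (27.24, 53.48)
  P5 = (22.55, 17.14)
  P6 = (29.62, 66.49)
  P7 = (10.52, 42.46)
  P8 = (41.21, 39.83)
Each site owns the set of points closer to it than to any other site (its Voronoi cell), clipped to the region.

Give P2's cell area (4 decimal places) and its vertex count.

1. box [0,52]×[0,74]: [(0, 0) (52, 0) (52, 74) (0, 74)]
2. ⊥bis P2·P0 via (41.795,42.65): [(0, 44.4789) (0, 0) (52, 0) (52, 42.2034)]  |A|=2253.7408
3. ⊥bis P2·P1 via (39.2,31.305): [(0, 28.2748) (0, 0) (52, 0) (52, 32.2944)]  |A|=1574.8011
4. ⊥bis P2·P3 via (26.385,13.295): [(25.5764, 30.2519) (27.019, 0) (52, 0) (52, 32.2944)]  |A|=804.5293
5. ⊥bis P2·P4 via (33.89,33.725): [(25.5764, 30.2519) (27.019, 0) (52, 0) (52, 32.2944)]  |A|=804.5293
6. ⊥bis P2·P5 via (31.545,15.555): [(34.2529, 30.9226) (28.8041, 0) (52, 0) (52, 32.2944)]  |A|=645.2054
7. ⊥bis P2·P6 via (35.08,40.23): [(34.2529, 30.9226) (28.8041, 0) (52, 0) (52, 32.2944)]  |A|=645.2054
8. ⊥bis P2·P7 via (25.53,28.215): [(34.2529, 30.9226) (28.8041, 0) (52, 0) (52, 32.2944)]  |A|=645.2054
9. ⊥bis P2·P8 via (40.875,26.9): [(33.5774, 27.0891) (28.8041, 0) (52, 0) (52, 26.6118)]  |A|=559.307
10. canonical 4-gon: [(33.5774, 27.0891) (28.8041, 0) (52, 0) (52, 26.6118)]
11. shoelace: 559.307

Area of P2's cell: 559.3070 (4 vertices)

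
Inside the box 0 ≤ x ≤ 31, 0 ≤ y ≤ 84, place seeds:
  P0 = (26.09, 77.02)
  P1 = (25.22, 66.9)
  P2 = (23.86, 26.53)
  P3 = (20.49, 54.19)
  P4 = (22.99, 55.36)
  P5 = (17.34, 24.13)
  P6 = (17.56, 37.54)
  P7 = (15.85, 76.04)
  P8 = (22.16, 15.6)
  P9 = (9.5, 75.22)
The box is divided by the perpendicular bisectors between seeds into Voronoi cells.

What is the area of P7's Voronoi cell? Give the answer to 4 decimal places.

1. box [0,31]×[0,84]: [(0, 0) (31, 0) (31, 84) (0, 84)]
2. ⊥bis P7·P0 via (20.97,76.53): [(0, 0) (28.2942, 0) (20.2551, 84) (0, 84)]  |A|=2039.0688
3. ⊥bis P7·P1 via (20.535,71.47): [(0, 50.4183) (21.3721, 72.3282) (20.2551, 84) (0, 84)]  |A|=477.0635
4. ⊥bis P7·P2 via (19.855,51.285): [(0, 50.4183) (21.3721, 72.3282) (20.2551, 84) (0, 84)]  |A|=477.0635
5. ⊥bis P7·P3 via (18.17,65.115): [(0, 61.2565) (13.3343, 64.0881) (21.3721, 72.3282) (20.2551, 84) (0, 84)]  |A|=404.8034
6. ⊥bis P7·P4 via (19.42,65.7): [(0, 61.2565) (13.3343, 64.0881) (21.3721, 72.3282) (20.2551, 84) (0, 84)]  |A|=404.8034
7. ⊥bis P7·P5 via (16.595,50.085): [(0, 61.2565) (13.3343, 64.0881) (21.3721, 72.3282) (20.2551, 84) (0, 84)]  |A|=404.8034
8. ⊥bis P7·P6 via (16.705,56.79): [(0, 61.2565) (13.3343, 64.0881) (21.3721, 72.3282) (20.2551, 84) (0, 84)]  |A|=404.8034
9. ⊥bis P7·P8 via (19.005,45.82): [(0, 61.2565) (13.3343, 64.0881) (21.3721, 72.3282) (20.2551, 84) (0, 84)]  |A|=404.8034
10. ⊥bis P7·P9 via (12.675,75.63): [(14.0683, 64.8406) (21.3721, 72.3282) (20.2551, 84) (11.5941, 84)]  |A|=129.776
11. canonical 4-gon: [(14.0683, 64.8406) (21.3721, 72.3282) (20.2551, 84) (11.5941, 84)]
12. shoelace: 129.776

Area of P7's cell: 129.7760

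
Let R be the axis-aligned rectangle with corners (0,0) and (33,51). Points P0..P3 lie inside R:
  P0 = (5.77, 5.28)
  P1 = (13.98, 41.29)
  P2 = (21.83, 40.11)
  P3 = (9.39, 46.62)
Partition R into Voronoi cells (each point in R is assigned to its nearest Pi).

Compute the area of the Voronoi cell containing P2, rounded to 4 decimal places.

1. box [0,33]×[0,51]: [(0, 0) (33, 0) (33, 51) (0, 51)]
2. ⊥bis P2·P0 via (13.8,22.695): [(0, 29.0581) (33, 13.8419) (33, 51) (0, 51)]  |A|=975.1487
3. ⊥bis P2·P1 via (17.905,40.7): [(15.1079, 22.0919) (33, 13.8419) (33, 51) (19.4533, 51)]  |A|=528.2231
4. ⊥bis P2·P3 via (15.61,43.365): [(19.3919, 50.5919) (15.1079, 22.0919) (33, 13.8419) (33, 51) (19.6055, 51)]  |A|=528.1921
5. canonical 5-gon: [(19.3919, 50.5919) (15.1079, 22.0919) (33, 13.8419) (33, 51) (19.6055, 51)]
6. shoelace: 528.1921

Area of P2's cell: 528.1921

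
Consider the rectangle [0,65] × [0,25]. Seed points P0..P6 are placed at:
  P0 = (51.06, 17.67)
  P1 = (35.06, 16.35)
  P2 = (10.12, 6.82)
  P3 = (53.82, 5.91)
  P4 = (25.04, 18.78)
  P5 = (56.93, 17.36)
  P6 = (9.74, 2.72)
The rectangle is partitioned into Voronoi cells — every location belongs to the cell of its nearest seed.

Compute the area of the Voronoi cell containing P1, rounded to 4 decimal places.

Area of P1's cell: 333.0706

1. box [0,65]×[0,25]: [(0, 0) (65, 0) (65, 25) (0, 25)]
2. ⊥bis P1·P0 via (43.06,17.01): [(0, 0) (44.4633, 0) (42.4008, 25) (0, 25)]  |A|=1085.8019
3. ⊥bis P1·P2 via (22.59,11.585): [(27.0168, 0) (44.4633, 0) (42.4008, 25) (17.4639, 25)]  |A|=529.7928
4. ⊥bis P1·P3 via (44.44,11.13): [(27.0168, 0) (38.2461, 0) (43.6606, 9.7295) (42.4008, 25) (17.4639, 25)]  |A|=499.5475
5. ⊥bis P1·P4 via (30.05,17.565): [(26.2665, 1.9637) (27.0168, 0) (38.2461, 0) (43.6606, 9.7295) (42.4008, 25) (31.8531, 25)]  |A|=333.8107
6. ⊥bis P1·P5 via (45.995,16.855): [(26.2665, 1.9637) (27.0168, 0) (38.2461, 0) (43.6606, 9.7295) (42.4008, 25) (31.8531, 25)]  |A|=333.8107
7. ⊥bis P1·P6 via (22.4,9.535): [(26.3314, 2.2317) (27.5328, 0) (38.2461, 0) (43.6606, 9.7295) (42.4008, 25) (31.8531, 25)]  |A|=333.0706
8. canonical 6-gon: [(26.3314, 2.2317) (27.5328, 0) (38.2461, 0) (43.6606, 9.7295) (42.4008, 25) (31.8531, 25)]
9. shoelace: 333.0706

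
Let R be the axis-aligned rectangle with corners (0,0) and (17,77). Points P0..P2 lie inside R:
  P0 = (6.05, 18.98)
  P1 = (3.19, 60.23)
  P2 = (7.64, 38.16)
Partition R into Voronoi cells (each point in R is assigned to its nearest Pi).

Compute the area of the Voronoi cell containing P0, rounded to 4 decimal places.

1. box [0,17]×[0,77]: [(0, 0) (17, 0) (17, 77) (0, 77)]
2. ⊥bis P0·P1 via (4.62,39.605): [(0, 39.2847) (0, 0) (17, 0) (17, 40.4633)]  |A|=677.8582
3. ⊥bis P0·P2 via (6.845,28.57): [(0, 29.1374) (0, 0) (17, 0) (17, 27.7282)]  |A|=483.3576
4. canonical 4-gon: [(0, 29.1374) (0, 0) (17, 0) (17, 27.7282)]
5. shoelace: 483.3576

Area of P0's cell: 483.3576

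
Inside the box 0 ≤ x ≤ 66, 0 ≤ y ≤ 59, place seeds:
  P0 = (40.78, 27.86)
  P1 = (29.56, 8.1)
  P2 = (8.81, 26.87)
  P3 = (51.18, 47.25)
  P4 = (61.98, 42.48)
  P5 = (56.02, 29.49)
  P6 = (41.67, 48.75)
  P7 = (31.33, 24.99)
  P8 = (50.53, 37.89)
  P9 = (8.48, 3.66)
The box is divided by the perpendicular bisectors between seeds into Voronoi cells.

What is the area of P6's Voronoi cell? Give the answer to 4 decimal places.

1. box [0,66]×[0,59]: [(0, 0) (66, 0) (66, 59) (0, 59)]
2. ⊥bis P6·P0 via (41.225,38.305): [(0, 40.0614) (66, 37.2495) (66, 59) (0, 59)]  |A|=1342.7424
3. ⊥bis P6·P1 via (35.615,28.425): [(0, 40.0614) (66, 37.2495) (66, 59) (0, 59)]  |A|=1342.7424
4. ⊥bis P6·P2 via (25.24,37.81): [(24.4341, 39.0204) (66, 37.2495) (66, 59) (11.1305, 59)]  |A|=1000.1763
5. ⊥bis P6·P3 via (46.425,48): [(24.4341, 39.0204) (44.8713, 38.1497) (48.16, 59) (11.1305, 59)]  |A|=584.4114
6. ⊥bis P6·P4 via (51.825,45.615): [(24.4341, 39.0204) (44.8713, 38.1497) (48.16, 59) (11.1305, 59)]  |A|=584.4114
7. ⊥bis P6·P5 via (48.845,39.12): [(24.4341, 39.0204) (44.8713, 38.1497) (48.16, 59) (11.1305, 59)]  |A|=584.4114
8. ⊥bis P6·P7 via (36.5,36.87): [(21.5272, 43.3859) (32.3319, 38.6839) (44.8713, 38.1497) (48.16, 59) (11.1305, 59)]  |A|=567.6612
9. ⊥bis P6·P8 via (46.1,43.32): [(21.5272, 43.3859) (32.3319, 38.6839) (40.0161, 38.3565) (45.6258, 42.9331) (48.16, 59) (11.1305, 59)]  |A|=555.9707
10. ⊥bis P6·P9 via (25.075,26.205): [(21.5272, 43.3859) (32.3319, 38.6839) (40.0161, 38.3565) (45.6258, 42.9331) (48.16, 59) (11.1305, 59)]  |A|=555.9707
11. canonical 6-gon: [(21.5272, 43.3859) (32.3319, 38.6839) (40.0161, 38.3565) (45.6258, 42.9331) (48.16, 59) (11.1305, 59)]
12. shoelace: 555.9707

Area of P6's cell: 555.9707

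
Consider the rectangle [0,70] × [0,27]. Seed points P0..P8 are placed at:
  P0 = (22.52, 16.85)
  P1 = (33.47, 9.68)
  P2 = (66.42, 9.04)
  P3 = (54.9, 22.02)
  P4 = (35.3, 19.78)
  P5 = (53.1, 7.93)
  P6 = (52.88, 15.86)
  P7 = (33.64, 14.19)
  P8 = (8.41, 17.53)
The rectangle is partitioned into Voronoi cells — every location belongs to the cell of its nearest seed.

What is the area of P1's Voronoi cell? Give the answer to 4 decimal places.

1. box [0,70]×[0,27]: [(0, 0) (70, 0) (70, 27) (0, 27)]
2. ⊥bis P1·P0 via (27.995,13.265): [(19.3092, 0) (70, 0) (70, 27) (36.9886, 27)]  |A|=1129.9803
3. ⊥bis P1·P2 via (49.945,9.36): [(19.3092, 0) (49.7632, 0) (50.2876, 27) (36.9886, 27)]  |A|=590.6665
4. ⊥bis P1·P3 via (44.185,15.85): [(19.3092, 0) (49.7632, 0) (49.879, 5.9616) (37.7645, 27) (36.9886, 27)]  |A|=458.9336
5. ⊥bis P1·P4 via (34.385,14.73): [(29.5302, 15.6096) (19.3092, 0) (49.7632, 0) (49.879, 5.9616) (46.0466, 12.6171)]  |A|=348.13
6. ⊥bis P1·P5 via (43.285,8.805): [(43.6633, 13.0489) (29.5302, 15.6096) (19.3092, 0) (42.5, 0)]  |A|=274.7005
7. ⊥bis P1·P6 via (43.175,12.77): [(43.5371, 11.6328) (43.0509, 13.1598) (29.5302, 15.6096) (19.3092, 0) (42.5, 0)]  |A|=274.2598
8. ⊥bis P1·P7 via (33.555,11.935): [(43.5305, 11.559) (27.279, 12.1716) (19.3092, 0) (42.5, 0)]  |A|=235.3757
9. ⊥bis P1·P8 via (20.94,13.605): [(43.5305, 11.559) (27.279, 12.1716) (19.3092, 0) (42.5, 0)]  |A|=235.3757
10. canonical 4-gon: [(43.5305, 11.559) (27.279, 12.1716) (19.3092, 0) (42.5, 0)]
11. shoelace: 235.3757

Area of P1's cell: 235.3757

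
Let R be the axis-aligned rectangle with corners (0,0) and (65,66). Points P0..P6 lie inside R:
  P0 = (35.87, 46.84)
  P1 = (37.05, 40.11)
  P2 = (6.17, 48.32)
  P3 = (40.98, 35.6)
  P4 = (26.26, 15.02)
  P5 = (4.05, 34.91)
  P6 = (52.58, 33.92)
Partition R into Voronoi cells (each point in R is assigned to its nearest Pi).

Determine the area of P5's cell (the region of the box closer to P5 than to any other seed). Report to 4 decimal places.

1. box [0,65]×[0,66]: [(0, 0) (65, 0) (65, 66) (0, 66)]
2. ⊥bis P5·P0 via (19.96,40.875): [(0, 0) (35.2849, 0) (10.5401, 66) (0, 66)]  |A|=1512.2254
3. ⊥bis P5·P1 via (20.55,37.51): [(0, 0) (26.4607, 0) (20.0631, 40.6001) (10.5401, 66) (0, 66)]  |A|=1333.0929
4. ⊥bis P5·P2 via (5.11,41.615): [(0, 42.4228) (0, 0) (26.4607, 0) (20.2811, 39.2166)]  |A|=949.0392
5. ⊥bis P5·P3 via (22.515,35.255): [(0, 42.4228) (0, 0) (23.1737, 0) (22.7315, 23.6656) (20.2811, 39.2166)]  |A|=910.1451
6. ⊥bis P5·P4 via (15.155,24.965): [(0, 42.4228) (0, 8.0423) (21.4238, 31.965) (20.2811, 39.2166)]  |A|=439.9839
7. ⊥bis P5·P6 via (28.315,34.415): [(0, 42.4228) (0, 8.0423) (21.4238, 31.965) (20.2811, 39.2166)]  |A|=439.9839
8. canonical 4-gon: [(0, 42.4228) (0, 8.0423) (21.4238, 31.965) (20.2811, 39.2166)]
9. shoelace: 439.9839

Area of P5's cell: 439.9839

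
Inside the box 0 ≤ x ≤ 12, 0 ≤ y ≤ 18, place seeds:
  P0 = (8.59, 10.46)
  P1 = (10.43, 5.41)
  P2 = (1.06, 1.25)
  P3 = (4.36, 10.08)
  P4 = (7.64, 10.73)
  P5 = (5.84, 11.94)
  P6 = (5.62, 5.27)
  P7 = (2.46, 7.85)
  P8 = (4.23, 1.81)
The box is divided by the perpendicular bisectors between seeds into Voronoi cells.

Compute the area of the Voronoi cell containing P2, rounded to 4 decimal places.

1. box [0,12]×[0,18]: [(0, 0) (12, 0) (12, 18) (0, 18)]
2. ⊥bis P2·P0 via (4.825,5.855): [(0, 9.7999) (0, 0) (11.9863, 0)]  |A|=58.7321
3. ⊥bis P2·P1 via (5.745,3.33): [(4.5094, 6.113) (0, 9.7999) (0, 0) (7.2234, 0)]  |A|=44.1743
4. ⊥bis P2·P3 via (2.71,5.665): [(5.1059, 4.7696) (0, 6.6778) (0, 0) (7.2234, 0)]  |A|=34.2744
5. ⊥bis P2·P4 via (4.35,5.99): [(5.1059, 4.7696) (0, 6.6778) (0, 0) (7.2234, 0)]  |A|=34.2744
6. ⊥bis P2·P5 via (3.45,6.595): [(5.1059, 4.7696) (0, 6.6778) (0, 0) (7.2234, 0)]  |A|=34.2744
7. ⊥bis P2·P6 via (3.34,3.26): [(0.4876, 6.4956) (0, 6.6778) (0, 0) (6.2139, 0)]  |A|=21.8096
8. ⊥bis P2·P7 via (1.76,4.55): [(2.3046, 4.4345) (0, 4.9233) (0, 0) (6.2139, 0)]  |A|=19.451
9. ⊥bis P2·P8 via (2.645,1.53): [(2.1252, 4.4725) (0, 4.9233) (0, 0) (2.9153, 0)]  |A|=11.7508
10. canonical 4-gon: [(2.1252, 4.4725) (0, 4.9233) (0, 0) (2.9153, 0)]
11. shoelace: 11.7508

Area of P2's cell: 11.7508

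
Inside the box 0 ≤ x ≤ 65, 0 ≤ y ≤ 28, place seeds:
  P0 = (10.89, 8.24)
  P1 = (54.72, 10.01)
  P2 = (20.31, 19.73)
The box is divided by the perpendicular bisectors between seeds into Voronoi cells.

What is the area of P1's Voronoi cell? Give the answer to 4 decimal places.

1. box [0,65]×[0,28]: [(0, 0) (65, 0) (65, 28) (0, 28)]
2. ⊥bis P1·P0 via (32.805,9.125): [(33.1735, 0) (65, 0) (65, 28) (32.0428, 28)]  |A|=906.9723
3. ⊥bis P1·P2 via (37.515,14.87): [(33.3146, 0) (65, 0) (65, 28) (41.2239, 28)]  |A|=776.4611
4. canonical 4-gon: [(33.3146, 0) (65, 0) (65, 28) (41.2239, 28)]
5. shoelace: 776.4611

Area of P1's cell: 776.4611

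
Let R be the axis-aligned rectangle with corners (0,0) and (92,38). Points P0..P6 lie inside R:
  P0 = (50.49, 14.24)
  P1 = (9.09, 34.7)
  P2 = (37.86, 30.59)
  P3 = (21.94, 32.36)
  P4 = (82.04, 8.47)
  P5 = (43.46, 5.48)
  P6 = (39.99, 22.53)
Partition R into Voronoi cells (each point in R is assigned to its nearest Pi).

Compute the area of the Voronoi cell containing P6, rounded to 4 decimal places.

1. box [0,92]×[0,38]: [(0, 0) (92, 0) (92, 38) (0, 38)]
2. ⊥bis P6·P0 via (45.24,18.385): [(0, 0) (30.7246, 0) (60.7265, 38) (0, 38)]  |A|=1737.5712
3. ⊥bis P6·P1 via (24.54,28.615): [(13.2699, 0) (30.7246, 0) (60.7265, 38) (28.2363, 38)]  |A|=948.9526
4. ⊥bis P6·P2 via (38.925,26.56): [(21.9654, 22.0781) (13.2699, 0) (30.7246, 0) (55.0611, 30.8243)]  |A|=596.3323
5. ⊥bis P6·P3 via (30.965,27.445): [(29.0638, 23.954) (16.0185, 0) (30.7246, 0) (55.0611, 30.8243)]  |A|=493.2095
6. ⊥bis P6·P4 via (61.015,15.5): [(29.0638, 23.954) (16.0185, 0) (30.7246, 0) (55.0611, 30.8243)]  |A|=493.2095
7. ⊥bis P6·P5 via (41.725,14.005): [(29.0638, 23.954) (21.392, 9.8668) (41.7928, 14.0188) (55.0611, 30.8243)]  |A|=300.638
8. canonical 4-gon: [(29.0638, 23.954) (21.392, 9.8668) (41.7928, 14.0188) (55.0611, 30.8243)]
9. shoelace: 300.638

Area of P6's cell: 300.6380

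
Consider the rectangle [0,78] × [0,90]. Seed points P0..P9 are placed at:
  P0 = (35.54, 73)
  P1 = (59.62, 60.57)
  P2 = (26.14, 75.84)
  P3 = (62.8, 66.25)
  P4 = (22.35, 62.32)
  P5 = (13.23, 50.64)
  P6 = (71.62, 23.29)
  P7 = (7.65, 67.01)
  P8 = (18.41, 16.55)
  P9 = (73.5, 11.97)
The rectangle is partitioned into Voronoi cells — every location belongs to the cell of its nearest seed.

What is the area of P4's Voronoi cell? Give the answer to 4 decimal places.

Area of P4's cell: 423.7037

1. box [0,78]×[0,90]: [(0, 0) (78, 0) (78, 90) (0, 90)]
2. ⊥bis P4·P0 via (28.945,67.66): [(0, 0) (78, 0) (78, 7.0762) (10.8562, 90) (0, 90)]  |A|=4236.0892
3. ⊥bis P4·P1 via (40.985,61.445): [(0, 0) (38.0999, 0) (40.6009, 53.2647) (10.8562, 90) (0, 90)]  |A|=3041.1332
4. ⊥bis P4·P2 via (24.245,69.08): [(0, 75.8765) (0, 0) (38.0999, 0) (40.6009, 53.2647) (28.8377, 67.7926)]  |A|=2716.9444
5. ⊥bis P4·P3 via (42.575,64.285): [(0, 75.8765) (0, 0) (38.0999, 0) (40.6009, 53.2647) (28.8377, 67.7926)]  |A|=2716.9444
6. ⊥bis P4·P5 via (17.79,56.48): [(0, 75.8765) (0, 70.3708) (39.9398, 39.185) (40.6009, 53.2647) (28.8377, 67.7926)]  |A|=565.1756
7. ⊥bis P4·P6 via (46.985,42.805): [(0, 75.8765) (0, 70.3708) (39.9398, 39.185) (40.6009, 53.2647) (28.8377, 67.7926)]  |A|=565.1756
8. ⊥bis P4·P7 via (15,64.665): [(17.0519, 71.0964) (13.4658, 59.8564) (39.9398, 39.185) (40.6009, 53.2647) (28.8377, 67.7926)]  |A|=423.7037
9. ⊥bis P4·P8 via (20.38,39.435): [(17.0519, 71.0964) (13.4658, 59.8564) (39.9398, 39.185) (40.6009, 53.2647) (28.8377, 67.7926)]  |A|=423.7037
10. ⊥bis P4·P9 via (47.925,37.145): [(17.0519, 71.0964) (13.4658, 59.8564) (39.9398, 39.185) (40.6009, 53.2647) (28.8377, 67.7926)]  |A|=423.7037
11. canonical 5-gon: [(17.0519, 71.0964) (13.4658, 59.8564) (39.9398, 39.185) (40.6009, 53.2647) (28.8377, 67.7926)]
12. shoelace: 423.7037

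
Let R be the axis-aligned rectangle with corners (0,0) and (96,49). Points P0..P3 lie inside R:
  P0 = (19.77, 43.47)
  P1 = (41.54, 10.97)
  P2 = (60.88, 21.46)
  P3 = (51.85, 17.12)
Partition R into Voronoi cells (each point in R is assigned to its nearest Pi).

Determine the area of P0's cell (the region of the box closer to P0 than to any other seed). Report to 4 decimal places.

1. box [0,96]×[0,49]: [(0, 0) (96, 0) (96, 49) (0, 49)]
2. ⊥bis P0·P1 via (30.655,27.22): [(0, 6.6859) (63.1699, 49) (0, 49)]  |A|=1336.4904
3. ⊥bis P0·P2 via (40.325,32.465): [(0, 6.6859) (41.3538, 34.3865) (49.1777, 49) (0, 49)]  |A|=1234.2531
4. ⊥bis P0·P3 via (35.81,30.295): [(0, 6.6859) (36.5004, 31.1355) (45.4406, 42.0198) (49.1777, 49) (0, 49)]  |A|=1222.3725
5. canonical 5-gon: [(0, 6.6859) (36.5004, 31.1355) (45.4406, 42.0198) (49.1777, 49) (0, 49)]
6. shoelace: 1222.3725

Area of P0's cell: 1222.3725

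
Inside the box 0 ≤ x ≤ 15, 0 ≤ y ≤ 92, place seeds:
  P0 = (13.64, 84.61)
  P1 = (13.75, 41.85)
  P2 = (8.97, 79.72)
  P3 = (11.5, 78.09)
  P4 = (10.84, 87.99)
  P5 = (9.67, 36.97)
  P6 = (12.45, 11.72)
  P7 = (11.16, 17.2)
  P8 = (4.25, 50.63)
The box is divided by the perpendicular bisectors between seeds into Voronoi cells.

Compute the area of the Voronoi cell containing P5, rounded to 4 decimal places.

Area of P5's cell: 213.9504

1. box [0,15]×[0,92]: [(0, 0) (15, 0) (15, 92) (0, 92)]
2. ⊥bis P5·P0 via (11.655,60.79): [(0, 61.7612) (0, 0) (15, 0) (15, 60.5112)]  |A|=917.0437
3. ⊥bis P5·P1 via (11.71,39.41): [(0, 49.2003) (0, 0) (15, 0) (15, 36.6593)]  |A|=643.9475
4. ⊥bis P5·P2 via (9.32,58.345): [(0, 49.2003) (0, 0) (15, 0) (15, 36.6593)]  |A|=643.9475
5. ⊥bis P5·P3 via (10.585,57.53): [(0, 49.2003) (0, 0) (15, 0) (15, 36.6593)]  |A|=643.9475
6. ⊥bis P5·P4 via (10.255,62.48): [(0, 49.2003) (0, 0) (15, 0) (15, 36.6593)]  |A|=643.9475
7. ⊥bis P5·P6 via (11.06,24.345): [(0, 49.2003) (0, 23.1273) (15, 24.7788) (15, 36.6593)]  |A|=284.6518
8. ⊥bis P5·P7 via (10.415,27.085): [(0, 49.2003) (0, 26.3001) (15, 27.4306) (15, 36.6593)]  |A|=240.968
9. ⊥bis P5·P8 via (6.96,43.8): [(6.6204, 43.6652) (0, 41.0384) (0, 26.3001) (15, 27.4306) (15, 36.6593)]  |A|=213.9504
10. canonical 5-gon: [(6.6204, 43.6652) (0, 41.0384) (0, 26.3001) (15, 27.4306) (15, 36.6593)]
11. shoelace: 213.9504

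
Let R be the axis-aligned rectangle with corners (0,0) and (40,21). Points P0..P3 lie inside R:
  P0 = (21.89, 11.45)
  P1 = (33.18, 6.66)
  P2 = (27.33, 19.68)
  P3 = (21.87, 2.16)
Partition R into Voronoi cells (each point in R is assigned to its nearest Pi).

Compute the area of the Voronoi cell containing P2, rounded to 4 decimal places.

Area of P2's cell: 117.7216

1. box [0,40]×[0,21]: [(0, 0) (40, 0) (40, 21) (0, 21)]
2. ⊥bis P2·P0 via (24.61,15.565): [(40, 5.3923) (40, 21) (16.3876, 21)]  |A|=184.2683
3. ⊥bis P2·P1 via (30.255,13.17): [(29.0514, 12.6292) (40, 17.5485) (40, 21) (16.3876, 21)]  |A|=117.7216
4. ⊥bis P2·P3 via (24.6,10.92): [(29.0514, 12.6292) (40, 17.5485) (40, 21) (16.3876, 21)]  |A|=117.7216
5. canonical 4-gon: [(29.0514, 12.6292) (40, 17.5485) (40, 21) (16.3876, 21)]
6. shoelace: 117.7216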